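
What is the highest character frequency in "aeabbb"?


Input: aeabbb
Character counts:
  'a': 2
  'b': 3
  'e': 1
Maximum frequency: 3

3


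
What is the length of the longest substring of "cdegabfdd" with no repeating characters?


Input: "cdegabfdd"
Sliding window (track last position of each char):
  Position 0 ('c'): window [0,0] length 1 -- new best
  Position 1 ('d'): window [0,1] length 2 -- new best
  Position 2 ('e'): window [0,2] length 3 -- new best
  Position 3 ('g'): window [0,3] length 4 -- new best
  Position 4 ('a'): window [0,4] length 5 -- new best
  Position 5 ('b'): window [0,5] length 6 -- new best
  Position 6 ('f'): window [0,6] length 7 -- new best
  Position 7 ('d'): repeat (last at 1), move window start to 2
  Position 7 ('d'): window [2,7] length 6
  Position 8 ('d'): repeat (last at 7), move window start to 8
  Position 8 ('d'): window [8,8] length 1
Longest substring with no repeats: "cdegabf" with length 7

7


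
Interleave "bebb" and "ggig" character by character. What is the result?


Interleaving "bebb" and "ggig":
  Position 0: 'b' from first, 'g' from second => "bg"
  Position 1: 'e' from first, 'g' from second => "eg"
  Position 2: 'b' from first, 'i' from second => "bi"
  Position 3: 'b' from first, 'g' from second => "bg"
Result: bgegbibg

bgegbibg


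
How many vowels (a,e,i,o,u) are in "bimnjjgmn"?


Input: bimnjjgmn
Checking each character:
  'b' at position 0: consonant
  'i' at position 1: vowel (running total: 1)
  'm' at position 2: consonant
  'n' at position 3: consonant
  'j' at position 4: consonant
  'j' at position 5: consonant
  'g' at position 6: consonant
  'm' at position 7: consonant
  'n' at position 8: consonant
Total vowels: 1

1


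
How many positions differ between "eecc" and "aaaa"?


Comparing "eecc" and "aaaa" position by position:
  Position 0: 'e' vs 'a' => DIFFER
  Position 1: 'e' vs 'a' => DIFFER
  Position 2: 'c' vs 'a' => DIFFER
  Position 3: 'c' vs 'a' => DIFFER
Positions that differ: 4

4


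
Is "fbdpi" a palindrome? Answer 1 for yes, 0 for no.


Input: fbdpi
Reversed: ipdbf
  Compare pos 0 ('f') with pos 4 ('i'): MISMATCH
  Compare pos 1 ('b') with pos 3 ('p'): MISMATCH
Result: not a palindrome

0


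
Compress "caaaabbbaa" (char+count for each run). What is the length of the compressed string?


Input: caaaabbbaa
Runs:
  'c' x 1 => "c1"
  'a' x 4 => "a4"
  'b' x 3 => "b3"
  'a' x 2 => "a2"
Compressed: "c1a4b3a2"
Compressed length: 8

8


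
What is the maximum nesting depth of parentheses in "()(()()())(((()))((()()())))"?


Input: "()(()()())(((()))((()()())))"
Tracking depth:
  Position 0 '(': depth becomes 1
  Position 1 ')': depth becomes 0
  Position 2 '(': depth becomes 1
  Position 3 '(': depth becomes 2
  Position 4 ')': depth becomes 1
  Position 5 '(': depth becomes 2
  Position 6 ')': depth becomes 1
  Position 7 '(': depth becomes 2
  Position 8 ')': depth becomes 1
  Position 9 ')': depth becomes 0
  Position 10 '(': depth becomes 1
  Position 11 '(': depth becomes 2
  Position 12 '(': depth becomes 3
  Position 13 '(': depth becomes 4
  Position 14 ')': depth becomes 3
  Position 15 ')': depth becomes 2
  Position 16 ')': depth becomes 1
  Position 17 '(': depth becomes 2
  Position 18 '(': depth becomes 3
  Position 19 '(': depth becomes 4
  Position 20 ')': depth becomes 3
  Position 21 '(': depth becomes 4
  Position 22 ')': depth becomes 3
  Position 23 '(': depth becomes 4
  Position 24 ')': depth becomes 3
  Position 25 ')': depth becomes 2
  Position 26 ')': depth becomes 1
  Position 27 ')': depth becomes 0
Maximum depth reached: 4

4


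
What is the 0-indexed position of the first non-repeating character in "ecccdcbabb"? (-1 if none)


Input: ecccdcbabb
Character frequencies:
  'a': 1
  'b': 3
  'c': 4
  'd': 1
  'e': 1
Scanning left to right for freq == 1:
  Position 0 ('e'): unique! => answer = 0

0


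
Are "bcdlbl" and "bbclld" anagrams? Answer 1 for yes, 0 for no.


Strings: "bcdlbl", "bbclld"
Sorted first:  bbcdll
Sorted second: bbcdll
Sorted forms match => anagrams

1


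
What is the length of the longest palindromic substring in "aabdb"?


Input: "aabdb"
Checking substrings for palindromes:
  [2:5] "bdb" (len 3) => palindrome
  [0:2] "aa" (len 2) => palindrome
Longest palindromic substring: "bdb" with length 3

3


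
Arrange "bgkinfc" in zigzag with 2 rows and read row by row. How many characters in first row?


Zigzag "bgkinfc" into 2 rows:
Placing characters:
  'b' => row 0
  'g' => row 1
  'k' => row 0
  'i' => row 1
  'n' => row 0
  'f' => row 1
  'c' => row 0
Rows:
  Row 0: "bknc"
  Row 1: "gif"
First row length: 4

4


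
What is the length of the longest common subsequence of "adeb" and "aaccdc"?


LCS of "adeb" and "aaccdc"
DP table:
           a    a    c    c    d    c
      0    0    0    0    0    0    0
  a   0    1    1    1    1    1    1
  d   0    1    1    1    1    2    2
  e   0    1    1    1    1    2    2
  b   0    1    1    1    1    2    2
LCS length = dp[4][6] = 2

2


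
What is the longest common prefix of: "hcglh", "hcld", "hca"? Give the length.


Words: hcglh, hcld, hca
  Position 0: all 'h' => match
  Position 1: all 'c' => match
  Position 2: ('g', 'l', 'a') => mismatch, stop
LCP = "hc" (length 2)

2


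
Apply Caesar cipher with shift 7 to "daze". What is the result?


Caesar cipher: shift "daze" by 7
  'd' (pos 3) + 7 = pos 10 = 'k'
  'a' (pos 0) + 7 = pos 7 = 'h'
  'z' (pos 25) + 7 = pos 6 = 'g'
  'e' (pos 4) + 7 = pos 11 = 'l'
Result: khgl

khgl


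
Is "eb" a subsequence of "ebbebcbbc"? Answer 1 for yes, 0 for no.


Check if "eb" is a subsequence of "ebbebcbbc"
Greedy scan:
  Position 0 ('e'): matches sub[0] = 'e'
  Position 1 ('b'): matches sub[1] = 'b'
  Position 2 ('b'): no match needed
  Position 3 ('e'): no match needed
  Position 4 ('b'): no match needed
  Position 5 ('c'): no match needed
  Position 6 ('b'): no match needed
  Position 7 ('b'): no match needed
  Position 8 ('c'): no match needed
All 2 characters matched => is a subsequence

1


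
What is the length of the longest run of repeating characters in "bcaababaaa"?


Input: "bcaababaaa"
Scanning for longest run:
  Position 1 ('c'): new char, reset run to 1
  Position 2 ('a'): new char, reset run to 1
  Position 3 ('a'): continues run of 'a', length=2
  Position 4 ('b'): new char, reset run to 1
  Position 5 ('a'): new char, reset run to 1
  Position 6 ('b'): new char, reset run to 1
  Position 7 ('a'): new char, reset run to 1
  Position 8 ('a'): continues run of 'a', length=2
  Position 9 ('a'): continues run of 'a', length=3
Longest run: 'a' with length 3

3


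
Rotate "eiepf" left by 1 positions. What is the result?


Input: "eiepf", rotate left by 1
First 1 characters: "e"
Remaining characters: "iepf"
Concatenate remaining + first: "iepf" + "e" = "iepfe"

iepfe


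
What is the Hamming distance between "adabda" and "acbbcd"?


Comparing "adabda" and "acbbcd" position by position:
  Position 0: 'a' vs 'a' => same
  Position 1: 'd' vs 'c' => differ
  Position 2: 'a' vs 'b' => differ
  Position 3: 'b' vs 'b' => same
  Position 4: 'd' vs 'c' => differ
  Position 5: 'a' vs 'd' => differ
Total differences (Hamming distance): 4

4


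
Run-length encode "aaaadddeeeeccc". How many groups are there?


Input: aaaadddeeeeccc
Scanning for consecutive runs:
  Group 1: 'a' x 4 (positions 0-3)
  Group 2: 'd' x 3 (positions 4-6)
  Group 3: 'e' x 4 (positions 7-10)
  Group 4: 'c' x 3 (positions 11-13)
Total groups: 4

4


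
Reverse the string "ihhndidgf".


Input: ihhndidgf
Reading characters right to left:
  Position 8: 'f'
  Position 7: 'g'
  Position 6: 'd'
  Position 5: 'i'
  Position 4: 'd'
  Position 3: 'n'
  Position 2: 'h'
  Position 1: 'h'
  Position 0: 'i'
Reversed: fgdidnhhi

fgdidnhhi


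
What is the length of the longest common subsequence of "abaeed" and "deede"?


LCS of "abaeed" and "deede"
DP table:
           d    e    e    d    e
      0    0    0    0    0    0
  a   0    0    0    0    0    0
  b   0    0    0    0    0    0
  a   0    0    0    0    0    0
  e   0    0    1    1    1    1
  e   0    0    1    2    2    2
  d   0    1    1    2    3    3
LCS length = dp[6][5] = 3

3


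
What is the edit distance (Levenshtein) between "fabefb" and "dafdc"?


Computing edit distance: "fabefb" -> "dafdc"
DP table:
           d    a    f    d    c
      0    1    2    3    4    5
  f   1    1    2    2    3    4
  a   2    2    1    2    3    4
  b   3    3    2    2    3    4
  e   4    4    3    3    3    4
  f   5    5    4    3    4    4
  b   6    6    5    4    4    5
Edit distance = dp[6][5] = 5

5


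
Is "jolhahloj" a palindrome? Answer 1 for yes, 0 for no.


Input: jolhahloj
Reversed: jolhahloj
  Compare pos 0 ('j') with pos 8 ('j'): match
  Compare pos 1 ('o') with pos 7 ('o'): match
  Compare pos 2 ('l') with pos 6 ('l'): match
  Compare pos 3 ('h') with pos 5 ('h'): match
Result: palindrome

1


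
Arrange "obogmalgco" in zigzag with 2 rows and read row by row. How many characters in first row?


Zigzag "obogmalgco" into 2 rows:
Placing characters:
  'o' => row 0
  'b' => row 1
  'o' => row 0
  'g' => row 1
  'm' => row 0
  'a' => row 1
  'l' => row 0
  'g' => row 1
  'c' => row 0
  'o' => row 1
Rows:
  Row 0: "oomlc"
  Row 1: "bgago"
First row length: 5

5


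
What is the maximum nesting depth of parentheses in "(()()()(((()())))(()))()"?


Input: "(()()()(((()())))(()))()"
Tracking depth:
  Position 0 '(': depth becomes 1
  Position 1 '(': depth becomes 2
  Position 2 ')': depth becomes 1
  Position 3 '(': depth becomes 2
  Position 4 ')': depth becomes 1
  Position 5 '(': depth becomes 2
  Position 6 ')': depth becomes 1
  Position 7 '(': depth becomes 2
  Position 8 '(': depth becomes 3
  Position 9 '(': depth becomes 4
  Position 10 '(': depth becomes 5
  Position 11 ')': depth becomes 4
  Position 12 '(': depth becomes 5
  Position 13 ')': depth becomes 4
  Position 14 ')': depth becomes 3
  Position 15 ')': depth becomes 2
  Position 16 ')': depth becomes 1
  Position 17 '(': depth becomes 2
  Position 18 '(': depth becomes 3
  Position 19 ')': depth becomes 2
  Position 20 ')': depth becomes 1
  Position 21 ')': depth becomes 0
  Position 22 '(': depth becomes 1
  Position 23 ')': depth becomes 0
Maximum depth reached: 5

5


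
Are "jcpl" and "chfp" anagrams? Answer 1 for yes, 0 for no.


Strings: "jcpl", "chfp"
Sorted first:  cjlp
Sorted second: cfhp
Differ at position 1: 'j' vs 'f' => not anagrams

0


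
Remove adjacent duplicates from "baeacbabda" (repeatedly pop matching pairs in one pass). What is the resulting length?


Input: baeacbabda
Stack-based adjacent duplicate removal:
  Read 'b': push. Stack: b
  Read 'a': push. Stack: ba
  Read 'e': push. Stack: bae
  Read 'a': push. Stack: baea
  Read 'c': push. Stack: baeac
  Read 'b': push. Stack: baeacb
  Read 'a': push. Stack: baeacba
  Read 'b': push. Stack: baeacbab
  Read 'd': push. Stack: baeacbabd
  Read 'a': push. Stack: baeacbabda
Final stack: "baeacbabda" (length 10)

10


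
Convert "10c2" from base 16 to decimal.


Input: "10c2" in base 16
Positional expansion:
  Digit '1' (value 1) x 16^3 = 4096
  Digit '0' (value 0) x 16^2 = 0
  Digit 'c' (value 12) x 16^1 = 192
  Digit '2' (value 2) x 16^0 = 2
Sum = 4290

4290


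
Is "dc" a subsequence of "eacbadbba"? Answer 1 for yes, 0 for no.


Check if "dc" is a subsequence of "eacbadbba"
Greedy scan:
  Position 0 ('e'): no match needed
  Position 1 ('a'): no match needed
  Position 2 ('c'): no match needed
  Position 3 ('b'): no match needed
  Position 4 ('a'): no match needed
  Position 5 ('d'): matches sub[0] = 'd'
  Position 6 ('b'): no match needed
  Position 7 ('b'): no match needed
  Position 8 ('a'): no match needed
Only matched 1/2 characters => not a subsequence

0


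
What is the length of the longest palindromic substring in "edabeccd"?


Input: "edabeccd"
Checking substrings for palindromes:
  [5:7] "cc" (len 2) => palindrome
Longest palindromic substring: "cc" with length 2

2


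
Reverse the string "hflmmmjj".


Input: hflmmmjj
Reading characters right to left:
  Position 7: 'j'
  Position 6: 'j'
  Position 5: 'm'
  Position 4: 'm'
  Position 3: 'm'
  Position 2: 'l'
  Position 1: 'f'
  Position 0: 'h'
Reversed: jjmmmlfh

jjmmmlfh


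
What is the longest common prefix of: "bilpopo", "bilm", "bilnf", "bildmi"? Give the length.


Words: bilpopo, bilm, bilnf, bildmi
  Position 0: all 'b' => match
  Position 1: all 'i' => match
  Position 2: all 'l' => match
  Position 3: ('p', 'm', 'n', 'd') => mismatch, stop
LCP = "bil" (length 3)

3


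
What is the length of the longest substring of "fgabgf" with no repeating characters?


Input: "fgabgf"
Sliding window (track last position of each char):
  Position 0 ('f'): window [0,0] length 1 -- new best
  Position 1 ('g'): window [0,1] length 2 -- new best
  Position 2 ('a'): window [0,2] length 3 -- new best
  Position 3 ('b'): window [0,3] length 4 -- new best
  Position 4 ('g'): repeat (last at 1), move window start to 2
  Position 4 ('g'): window [2,4] length 3
  Position 5 ('f'): window [2,5] length 4
Longest substring with no repeats: "fgab" with length 4

4


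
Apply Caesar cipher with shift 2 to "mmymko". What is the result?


Caesar cipher: shift "mmymko" by 2
  'm' (pos 12) + 2 = pos 14 = 'o'
  'm' (pos 12) + 2 = pos 14 = 'o'
  'y' (pos 24) + 2 = pos 0 = 'a'
  'm' (pos 12) + 2 = pos 14 = 'o'
  'k' (pos 10) + 2 = pos 12 = 'm'
  'o' (pos 14) + 2 = pos 16 = 'q'
Result: ooaomq

ooaomq


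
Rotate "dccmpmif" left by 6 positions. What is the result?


Input: "dccmpmif", rotate left by 6
First 6 characters: "dccmpm"
Remaining characters: "if"
Concatenate remaining + first: "if" + "dccmpm" = "ifdccmpm"

ifdccmpm


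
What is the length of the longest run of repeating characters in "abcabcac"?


Input: "abcabcac"
Scanning for longest run:
  Position 1 ('b'): new char, reset run to 1
  Position 2 ('c'): new char, reset run to 1
  Position 3 ('a'): new char, reset run to 1
  Position 4 ('b'): new char, reset run to 1
  Position 5 ('c'): new char, reset run to 1
  Position 6 ('a'): new char, reset run to 1
  Position 7 ('c'): new char, reset run to 1
Longest run: 'a' with length 1

1


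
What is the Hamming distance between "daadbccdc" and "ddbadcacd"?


Comparing "daadbccdc" and "ddbadcacd" position by position:
  Position 0: 'd' vs 'd' => same
  Position 1: 'a' vs 'd' => differ
  Position 2: 'a' vs 'b' => differ
  Position 3: 'd' vs 'a' => differ
  Position 4: 'b' vs 'd' => differ
  Position 5: 'c' vs 'c' => same
  Position 6: 'c' vs 'a' => differ
  Position 7: 'd' vs 'c' => differ
  Position 8: 'c' vs 'd' => differ
Total differences (Hamming distance): 7

7


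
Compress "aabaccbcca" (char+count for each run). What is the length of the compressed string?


Input: aabaccbcca
Runs:
  'a' x 2 => "a2"
  'b' x 1 => "b1"
  'a' x 1 => "a1"
  'c' x 2 => "c2"
  'b' x 1 => "b1"
  'c' x 2 => "c2"
  'a' x 1 => "a1"
Compressed: "a2b1a1c2b1c2a1"
Compressed length: 14

14


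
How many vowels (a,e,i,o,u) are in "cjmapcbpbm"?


Input: cjmapcbpbm
Checking each character:
  'c' at position 0: consonant
  'j' at position 1: consonant
  'm' at position 2: consonant
  'a' at position 3: vowel (running total: 1)
  'p' at position 4: consonant
  'c' at position 5: consonant
  'b' at position 6: consonant
  'p' at position 7: consonant
  'b' at position 8: consonant
  'm' at position 9: consonant
Total vowels: 1

1


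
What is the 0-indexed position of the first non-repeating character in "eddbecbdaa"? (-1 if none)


Input: eddbecbdaa
Character frequencies:
  'a': 2
  'b': 2
  'c': 1
  'd': 3
  'e': 2
Scanning left to right for freq == 1:
  Position 0 ('e'): freq=2, skip
  Position 1 ('d'): freq=3, skip
  Position 2 ('d'): freq=3, skip
  Position 3 ('b'): freq=2, skip
  Position 4 ('e'): freq=2, skip
  Position 5 ('c'): unique! => answer = 5

5


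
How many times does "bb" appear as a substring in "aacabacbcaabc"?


Searching for "bb" in "aacabacbcaabc"
Scanning each position:
  Position 0: "aa" => no
  Position 1: "ac" => no
  Position 2: "ca" => no
  Position 3: "ab" => no
  Position 4: "ba" => no
  Position 5: "ac" => no
  Position 6: "cb" => no
  Position 7: "bc" => no
  Position 8: "ca" => no
  Position 9: "aa" => no
  Position 10: "ab" => no
  Position 11: "bc" => no
Total occurrences: 0

0


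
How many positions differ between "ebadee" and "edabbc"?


Comparing "ebadee" and "edabbc" position by position:
  Position 0: 'e' vs 'e' => same
  Position 1: 'b' vs 'd' => DIFFER
  Position 2: 'a' vs 'a' => same
  Position 3: 'd' vs 'b' => DIFFER
  Position 4: 'e' vs 'b' => DIFFER
  Position 5: 'e' vs 'c' => DIFFER
Positions that differ: 4

4


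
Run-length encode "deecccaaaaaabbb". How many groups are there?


Input: deecccaaaaaabbb
Scanning for consecutive runs:
  Group 1: 'd' x 1 (positions 0-0)
  Group 2: 'e' x 2 (positions 1-2)
  Group 3: 'c' x 3 (positions 3-5)
  Group 4: 'a' x 6 (positions 6-11)
  Group 5: 'b' x 3 (positions 12-14)
Total groups: 5

5


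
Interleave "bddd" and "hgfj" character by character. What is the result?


Interleaving "bddd" and "hgfj":
  Position 0: 'b' from first, 'h' from second => "bh"
  Position 1: 'd' from first, 'g' from second => "dg"
  Position 2: 'd' from first, 'f' from second => "df"
  Position 3: 'd' from first, 'j' from second => "dj"
Result: bhdgdfdj

bhdgdfdj


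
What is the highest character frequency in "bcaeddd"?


Input: bcaeddd
Character counts:
  'a': 1
  'b': 1
  'c': 1
  'd': 3
  'e': 1
Maximum frequency: 3

3


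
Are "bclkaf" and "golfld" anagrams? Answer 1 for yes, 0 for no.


Strings: "bclkaf", "golfld"
Sorted first:  abcfkl
Sorted second: dfgllo
Differ at position 0: 'a' vs 'd' => not anagrams

0


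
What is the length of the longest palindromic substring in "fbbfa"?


Input: "fbbfa"
Checking substrings for palindromes:
  [0:4] "fbbf" (len 4) => palindrome
  [1:3] "bb" (len 2) => palindrome
Longest palindromic substring: "fbbf" with length 4

4


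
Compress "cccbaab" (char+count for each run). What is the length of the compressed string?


Input: cccbaab
Runs:
  'c' x 3 => "c3"
  'b' x 1 => "b1"
  'a' x 2 => "a2"
  'b' x 1 => "b1"
Compressed: "c3b1a2b1"
Compressed length: 8

8


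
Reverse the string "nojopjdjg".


Input: nojopjdjg
Reading characters right to left:
  Position 8: 'g'
  Position 7: 'j'
  Position 6: 'd'
  Position 5: 'j'
  Position 4: 'p'
  Position 3: 'o'
  Position 2: 'j'
  Position 1: 'o'
  Position 0: 'n'
Reversed: gjdjpojon

gjdjpojon


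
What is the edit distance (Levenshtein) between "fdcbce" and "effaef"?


Computing edit distance: "fdcbce" -> "effaef"
DP table:
           e    f    f    a    e    f
      0    1    2    3    4    5    6
  f   1    1    1    2    3    4    5
  d   2    2    2    2    3    4    5
  c   3    3    3    3    3    4    5
  b   4    4    4    4    4    4    5
  c   5    5    5    5    5    5    5
  e   6    5    6    6    6    5    6
Edit distance = dp[6][6] = 6

6


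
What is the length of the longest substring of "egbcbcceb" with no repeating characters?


Input: "egbcbcceb"
Sliding window (track last position of each char):
  Position 0 ('e'): window [0,0] length 1 -- new best
  Position 1 ('g'): window [0,1] length 2 -- new best
  Position 2 ('b'): window [0,2] length 3 -- new best
  Position 3 ('c'): window [0,3] length 4 -- new best
  Position 4 ('b'): repeat (last at 2), move window start to 3
  Position 4 ('b'): window [3,4] length 2
  Position 5 ('c'): repeat (last at 3), move window start to 4
  Position 5 ('c'): window [4,5] length 2
  Position 6 ('c'): repeat (last at 5), move window start to 6
  Position 6 ('c'): window [6,6] length 1
  Position 7 ('e'): window [6,7] length 2
  Position 8 ('b'): window [6,8] length 3
Longest substring with no repeats: "egbc" with length 4

4


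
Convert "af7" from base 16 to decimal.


Input: "af7" in base 16
Positional expansion:
  Digit 'a' (value 10) x 16^2 = 2560
  Digit 'f' (value 15) x 16^1 = 240
  Digit '7' (value 7) x 16^0 = 7
Sum = 2807

2807


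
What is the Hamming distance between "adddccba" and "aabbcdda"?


Comparing "adddccba" and "aabbcdda" position by position:
  Position 0: 'a' vs 'a' => same
  Position 1: 'd' vs 'a' => differ
  Position 2: 'd' vs 'b' => differ
  Position 3: 'd' vs 'b' => differ
  Position 4: 'c' vs 'c' => same
  Position 5: 'c' vs 'd' => differ
  Position 6: 'b' vs 'd' => differ
  Position 7: 'a' vs 'a' => same
Total differences (Hamming distance): 5

5


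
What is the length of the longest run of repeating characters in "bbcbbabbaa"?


Input: "bbcbbabbaa"
Scanning for longest run:
  Position 1 ('b'): continues run of 'b', length=2
  Position 2 ('c'): new char, reset run to 1
  Position 3 ('b'): new char, reset run to 1
  Position 4 ('b'): continues run of 'b', length=2
  Position 5 ('a'): new char, reset run to 1
  Position 6 ('b'): new char, reset run to 1
  Position 7 ('b'): continues run of 'b', length=2
  Position 8 ('a'): new char, reset run to 1
  Position 9 ('a'): continues run of 'a', length=2
Longest run: 'b' with length 2

2


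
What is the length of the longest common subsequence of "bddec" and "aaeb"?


LCS of "bddec" and "aaeb"
DP table:
           a    a    e    b
      0    0    0    0    0
  b   0    0    0    0    1
  d   0    0    0    0    1
  d   0    0    0    0    1
  e   0    0    0    1    1
  c   0    0    0    1    1
LCS length = dp[5][4] = 1

1


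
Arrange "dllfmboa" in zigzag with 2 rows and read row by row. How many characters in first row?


Zigzag "dllfmboa" into 2 rows:
Placing characters:
  'd' => row 0
  'l' => row 1
  'l' => row 0
  'f' => row 1
  'm' => row 0
  'b' => row 1
  'o' => row 0
  'a' => row 1
Rows:
  Row 0: "dlmo"
  Row 1: "lfba"
First row length: 4

4


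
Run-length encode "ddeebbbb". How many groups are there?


Input: ddeebbbb
Scanning for consecutive runs:
  Group 1: 'd' x 2 (positions 0-1)
  Group 2: 'e' x 2 (positions 2-3)
  Group 3: 'b' x 4 (positions 4-7)
Total groups: 3

3


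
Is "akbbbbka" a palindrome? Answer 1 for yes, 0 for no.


Input: akbbbbka
Reversed: akbbbbka
  Compare pos 0 ('a') with pos 7 ('a'): match
  Compare pos 1 ('k') with pos 6 ('k'): match
  Compare pos 2 ('b') with pos 5 ('b'): match
  Compare pos 3 ('b') with pos 4 ('b'): match
Result: palindrome

1


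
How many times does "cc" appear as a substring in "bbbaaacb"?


Searching for "cc" in "bbbaaacb"
Scanning each position:
  Position 0: "bb" => no
  Position 1: "bb" => no
  Position 2: "ba" => no
  Position 3: "aa" => no
  Position 4: "aa" => no
  Position 5: "ac" => no
  Position 6: "cb" => no
Total occurrences: 0

0


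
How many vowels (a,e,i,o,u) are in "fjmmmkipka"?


Input: fjmmmkipka
Checking each character:
  'f' at position 0: consonant
  'j' at position 1: consonant
  'm' at position 2: consonant
  'm' at position 3: consonant
  'm' at position 4: consonant
  'k' at position 5: consonant
  'i' at position 6: vowel (running total: 1)
  'p' at position 7: consonant
  'k' at position 8: consonant
  'a' at position 9: vowel (running total: 2)
Total vowels: 2

2


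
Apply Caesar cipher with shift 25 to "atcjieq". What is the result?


Caesar cipher: shift "atcjieq" by 25
  'a' (pos 0) + 25 = pos 25 = 'z'
  't' (pos 19) + 25 = pos 18 = 's'
  'c' (pos 2) + 25 = pos 1 = 'b'
  'j' (pos 9) + 25 = pos 8 = 'i'
  'i' (pos 8) + 25 = pos 7 = 'h'
  'e' (pos 4) + 25 = pos 3 = 'd'
  'q' (pos 16) + 25 = pos 15 = 'p'
Result: zsbihdp

zsbihdp


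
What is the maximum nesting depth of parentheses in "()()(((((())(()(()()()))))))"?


Input: "()()(((((())(()(()()()))))))"
Tracking depth:
  Position 0 '(': depth becomes 1
  Position 1 ')': depth becomes 0
  Position 2 '(': depth becomes 1
  Position 3 ')': depth becomes 0
  Position 4 '(': depth becomes 1
  Position 5 '(': depth becomes 2
  Position 6 '(': depth becomes 3
  Position 7 '(': depth becomes 4
  Position 8 '(': depth becomes 5
  Position 9 '(': depth becomes 6
  Position 10 ')': depth becomes 5
  Position 11 ')': depth becomes 4
  Position 12 '(': depth becomes 5
  Position 13 '(': depth becomes 6
  Position 14 ')': depth becomes 5
  Position 15 '(': depth becomes 6
  Position 16 '(': depth becomes 7
  Position 17 ')': depth becomes 6
  Position 18 '(': depth becomes 7
  Position 19 ')': depth becomes 6
  Position 20 '(': depth becomes 7
  Position 21 ')': depth becomes 6
  Position 22 ')': depth becomes 5
  Position 23 ')': depth becomes 4
  Position 24 ')': depth becomes 3
  Position 25 ')': depth becomes 2
  Position 26 ')': depth becomes 1
  Position 27 ')': depth becomes 0
Maximum depth reached: 7

7


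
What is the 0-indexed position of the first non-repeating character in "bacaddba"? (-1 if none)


Input: bacaddba
Character frequencies:
  'a': 3
  'b': 2
  'c': 1
  'd': 2
Scanning left to right for freq == 1:
  Position 0 ('b'): freq=2, skip
  Position 1 ('a'): freq=3, skip
  Position 2 ('c'): unique! => answer = 2

2


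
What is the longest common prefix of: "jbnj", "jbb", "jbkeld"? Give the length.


Words: jbnj, jbb, jbkeld
  Position 0: all 'j' => match
  Position 1: all 'b' => match
  Position 2: ('n', 'b', 'k') => mismatch, stop
LCP = "jb" (length 2)

2


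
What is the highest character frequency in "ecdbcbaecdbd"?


Input: ecdbcbaecdbd
Character counts:
  'a': 1
  'b': 3
  'c': 3
  'd': 3
  'e': 2
Maximum frequency: 3

3


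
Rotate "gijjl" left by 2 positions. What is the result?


Input: "gijjl", rotate left by 2
First 2 characters: "gi"
Remaining characters: "jjl"
Concatenate remaining + first: "jjl" + "gi" = "jjlgi"

jjlgi


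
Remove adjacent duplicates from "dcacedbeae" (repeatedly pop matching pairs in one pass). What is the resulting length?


Input: dcacedbeae
Stack-based adjacent duplicate removal:
  Read 'd': push. Stack: d
  Read 'c': push. Stack: dc
  Read 'a': push. Stack: dca
  Read 'c': push. Stack: dcac
  Read 'e': push. Stack: dcace
  Read 'd': push. Stack: dcaced
  Read 'b': push. Stack: dcacedb
  Read 'e': push. Stack: dcacedbe
  Read 'a': push. Stack: dcacedbea
  Read 'e': push. Stack: dcacedbeae
Final stack: "dcacedbeae" (length 10)

10


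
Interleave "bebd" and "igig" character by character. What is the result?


Interleaving "bebd" and "igig":
  Position 0: 'b' from first, 'i' from second => "bi"
  Position 1: 'e' from first, 'g' from second => "eg"
  Position 2: 'b' from first, 'i' from second => "bi"
  Position 3: 'd' from first, 'g' from second => "dg"
Result: biegbidg

biegbidg


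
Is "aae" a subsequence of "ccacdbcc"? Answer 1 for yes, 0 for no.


Check if "aae" is a subsequence of "ccacdbcc"
Greedy scan:
  Position 0 ('c'): no match needed
  Position 1 ('c'): no match needed
  Position 2 ('a'): matches sub[0] = 'a'
  Position 3 ('c'): no match needed
  Position 4 ('d'): no match needed
  Position 5 ('b'): no match needed
  Position 6 ('c'): no match needed
  Position 7 ('c'): no match needed
Only matched 1/3 characters => not a subsequence

0


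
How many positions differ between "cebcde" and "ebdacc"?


Comparing "cebcde" and "ebdacc" position by position:
  Position 0: 'c' vs 'e' => DIFFER
  Position 1: 'e' vs 'b' => DIFFER
  Position 2: 'b' vs 'd' => DIFFER
  Position 3: 'c' vs 'a' => DIFFER
  Position 4: 'd' vs 'c' => DIFFER
  Position 5: 'e' vs 'c' => DIFFER
Positions that differ: 6

6


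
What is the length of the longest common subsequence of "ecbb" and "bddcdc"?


LCS of "ecbb" and "bddcdc"
DP table:
           b    d    d    c    d    c
      0    0    0    0    0    0    0
  e   0    0    0    0    0    0    0
  c   0    0    0    0    1    1    1
  b   0    1    1    1    1    1    1
  b   0    1    1    1    1    1    1
LCS length = dp[4][6] = 1

1


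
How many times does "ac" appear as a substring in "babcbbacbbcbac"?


Searching for "ac" in "babcbbacbbcbac"
Scanning each position:
  Position 0: "ba" => no
  Position 1: "ab" => no
  Position 2: "bc" => no
  Position 3: "cb" => no
  Position 4: "bb" => no
  Position 5: "ba" => no
  Position 6: "ac" => MATCH
  Position 7: "cb" => no
  Position 8: "bb" => no
  Position 9: "bc" => no
  Position 10: "cb" => no
  Position 11: "ba" => no
  Position 12: "ac" => MATCH
Total occurrences: 2

2


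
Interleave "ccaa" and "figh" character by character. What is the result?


Interleaving "ccaa" and "figh":
  Position 0: 'c' from first, 'f' from second => "cf"
  Position 1: 'c' from first, 'i' from second => "ci"
  Position 2: 'a' from first, 'g' from second => "ag"
  Position 3: 'a' from first, 'h' from second => "ah"
Result: cfciagah

cfciagah


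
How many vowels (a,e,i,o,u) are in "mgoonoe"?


Input: mgoonoe
Checking each character:
  'm' at position 0: consonant
  'g' at position 1: consonant
  'o' at position 2: vowel (running total: 1)
  'o' at position 3: vowel (running total: 2)
  'n' at position 4: consonant
  'o' at position 5: vowel (running total: 3)
  'e' at position 6: vowel (running total: 4)
Total vowels: 4

4


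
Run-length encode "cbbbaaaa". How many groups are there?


Input: cbbbaaaa
Scanning for consecutive runs:
  Group 1: 'c' x 1 (positions 0-0)
  Group 2: 'b' x 3 (positions 1-3)
  Group 3: 'a' x 4 (positions 4-7)
Total groups: 3

3


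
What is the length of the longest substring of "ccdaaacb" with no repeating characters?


Input: "ccdaaacb"
Sliding window (track last position of each char):
  Position 0 ('c'): window [0,0] length 1 -- new best
  Position 1 ('c'): repeat (last at 0), move window start to 1
  Position 1 ('c'): window [1,1] length 1
  Position 2 ('d'): window [1,2] length 2 -- new best
  Position 3 ('a'): window [1,3] length 3 -- new best
  Position 4 ('a'): repeat (last at 3), move window start to 4
  Position 4 ('a'): window [4,4] length 1
  Position 5 ('a'): repeat (last at 4), move window start to 5
  Position 5 ('a'): window [5,5] length 1
  Position 6 ('c'): window [5,6] length 2
  Position 7 ('b'): window [5,7] length 3
Longest substring with no repeats: "cda" with length 3

3


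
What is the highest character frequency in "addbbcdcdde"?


Input: addbbcdcdde
Character counts:
  'a': 1
  'b': 2
  'c': 2
  'd': 5
  'e': 1
Maximum frequency: 5

5


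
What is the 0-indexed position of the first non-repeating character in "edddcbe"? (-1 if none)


Input: edddcbe
Character frequencies:
  'b': 1
  'c': 1
  'd': 3
  'e': 2
Scanning left to right for freq == 1:
  Position 0 ('e'): freq=2, skip
  Position 1 ('d'): freq=3, skip
  Position 2 ('d'): freq=3, skip
  Position 3 ('d'): freq=3, skip
  Position 4 ('c'): unique! => answer = 4

4


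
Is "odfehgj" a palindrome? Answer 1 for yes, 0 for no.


Input: odfehgj
Reversed: jghefdo
  Compare pos 0 ('o') with pos 6 ('j'): MISMATCH
  Compare pos 1 ('d') with pos 5 ('g'): MISMATCH
  Compare pos 2 ('f') with pos 4 ('h'): MISMATCH
Result: not a palindrome

0


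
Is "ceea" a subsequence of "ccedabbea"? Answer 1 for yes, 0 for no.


Check if "ceea" is a subsequence of "ccedabbea"
Greedy scan:
  Position 0 ('c'): matches sub[0] = 'c'
  Position 1 ('c'): no match needed
  Position 2 ('e'): matches sub[1] = 'e'
  Position 3 ('d'): no match needed
  Position 4 ('a'): no match needed
  Position 5 ('b'): no match needed
  Position 6 ('b'): no match needed
  Position 7 ('e'): matches sub[2] = 'e'
  Position 8 ('a'): matches sub[3] = 'a'
All 4 characters matched => is a subsequence

1


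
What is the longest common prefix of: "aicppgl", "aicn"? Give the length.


Words: aicppgl, aicn
  Position 0: all 'a' => match
  Position 1: all 'i' => match
  Position 2: all 'c' => match
  Position 3: ('p', 'n') => mismatch, stop
LCP = "aic" (length 3)

3


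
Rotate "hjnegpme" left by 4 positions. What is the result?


Input: "hjnegpme", rotate left by 4
First 4 characters: "hjne"
Remaining characters: "gpme"
Concatenate remaining + first: "gpme" + "hjne" = "gpmehjne"

gpmehjne


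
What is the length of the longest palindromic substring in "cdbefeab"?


Input: "cdbefeab"
Checking substrings for palindromes:
  [3:6] "efe" (len 3) => palindrome
Longest palindromic substring: "efe" with length 3

3


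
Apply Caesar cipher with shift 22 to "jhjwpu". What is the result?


Caesar cipher: shift "jhjwpu" by 22
  'j' (pos 9) + 22 = pos 5 = 'f'
  'h' (pos 7) + 22 = pos 3 = 'd'
  'j' (pos 9) + 22 = pos 5 = 'f'
  'w' (pos 22) + 22 = pos 18 = 's'
  'p' (pos 15) + 22 = pos 11 = 'l'
  'u' (pos 20) + 22 = pos 16 = 'q'
Result: fdfslq

fdfslq


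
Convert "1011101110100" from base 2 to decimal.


Input: "1011101110100" in base 2
Positional expansion:
  Digit '1' (value 1) x 2^12 = 4096
  Digit '0' (value 0) x 2^11 = 0
  Digit '1' (value 1) x 2^10 = 1024
  Digit '1' (value 1) x 2^9 = 512
  Digit '1' (value 1) x 2^8 = 256
  Digit '0' (value 0) x 2^7 = 0
  Digit '1' (value 1) x 2^6 = 64
  Digit '1' (value 1) x 2^5 = 32
  Digit '1' (value 1) x 2^4 = 16
  Digit '0' (value 0) x 2^3 = 0
  Digit '1' (value 1) x 2^2 = 4
  Digit '0' (value 0) x 2^1 = 0
  Digit '0' (value 0) x 2^0 = 0
Sum = 6004

6004


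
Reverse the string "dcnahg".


Input: dcnahg
Reading characters right to left:
  Position 5: 'g'
  Position 4: 'h'
  Position 3: 'a'
  Position 2: 'n'
  Position 1: 'c'
  Position 0: 'd'
Reversed: ghancd

ghancd


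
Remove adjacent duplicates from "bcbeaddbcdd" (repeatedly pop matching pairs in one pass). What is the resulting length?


Input: bcbeaddbcdd
Stack-based adjacent duplicate removal:
  Read 'b': push. Stack: b
  Read 'c': push. Stack: bc
  Read 'b': push. Stack: bcb
  Read 'e': push. Stack: bcbe
  Read 'a': push. Stack: bcbea
  Read 'd': push. Stack: bcbead
  Read 'd': matches stack top 'd' => pop. Stack: bcbea
  Read 'b': push. Stack: bcbeab
  Read 'c': push. Stack: bcbeabc
  Read 'd': push. Stack: bcbeabcd
  Read 'd': matches stack top 'd' => pop. Stack: bcbeabc
Final stack: "bcbeabc" (length 7)

7


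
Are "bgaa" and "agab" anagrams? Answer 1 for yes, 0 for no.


Strings: "bgaa", "agab"
Sorted first:  aabg
Sorted second: aabg
Sorted forms match => anagrams

1


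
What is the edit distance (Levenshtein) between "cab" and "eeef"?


Computing edit distance: "cab" -> "eeef"
DP table:
           e    e    e    f
      0    1    2    3    4
  c   1    1    2    3    4
  a   2    2    2    3    4
  b   3    3    3    3    4
Edit distance = dp[3][4] = 4

4


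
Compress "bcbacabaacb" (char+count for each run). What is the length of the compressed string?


Input: bcbacabaacb
Runs:
  'b' x 1 => "b1"
  'c' x 1 => "c1"
  'b' x 1 => "b1"
  'a' x 1 => "a1"
  'c' x 1 => "c1"
  'a' x 1 => "a1"
  'b' x 1 => "b1"
  'a' x 2 => "a2"
  'c' x 1 => "c1"
  'b' x 1 => "b1"
Compressed: "b1c1b1a1c1a1b1a2c1b1"
Compressed length: 20

20


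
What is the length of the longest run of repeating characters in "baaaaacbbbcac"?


Input: "baaaaacbbbcac"
Scanning for longest run:
  Position 1 ('a'): new char, reset run to 1
  Position 2 ('a'): continues run of 'a', length=2
  Position 3 ('a'): continues run of 'a', length=3
  Position 4 ('a'): continues run of 'a', length=4
  Position 5 ('a'): continues run of 'a', length=5
  Position 6 ('c'): new char, reset run to 1
  Position 7 ('b'): new char, reset run to 1
  Position 8 ('b'): continues run of 'b', length=2
  Position 9 ('b'): continues run of 'b', length=3
  Position 10 ('c'): new char, reset run to 1
  Position 11 ('a'): new char, reset run to 1
  Position 12 ('c'): new char, reset run to 1
Longest run: 'a' with length 5

5


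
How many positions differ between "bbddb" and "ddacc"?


Comparing "bbddb" and "ddacc" position by position:
  Position 0: 'b' vs 'd' => DIFFER
  Position 1: 'b' vs 'd' => DIFFER
  Position 2: 'd' vs 'a' => DIFFER
  Position 3: 'd' vs 'c' => DIFFER
  Position 4: 'b' vs 'c' => DIFFER
Positions that differ: 5

5


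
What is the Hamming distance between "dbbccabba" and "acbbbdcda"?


Comparing "dbbccabba" and "acbbbdcda" position by position:
  Position 0: 'd' vs 'a' => differ
  Position 1: 'b' vs 'c' => differ
  Position 2: 'b' vs 'b' => same
  Position 3: 'c' vs 'b' => differ
  Position 4: 'c' vs 'b' => differ
  Position 5: 'a' vs 'd' => differ
  Position 6: 'b' vs 'c' => differ
  Position 7: 'b' vs 'd' => differ
  Position 8: 'a' vs 'a' => same
Total differences (Hamming distance): 7

7


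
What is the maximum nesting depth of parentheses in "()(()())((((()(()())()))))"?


Input: "()(()())((((()(()())()))))"
Tracking depth:
  Position 0 '(': depth becomes 1
  Position 1 ')': depth becomes 0
  Position 2 '(': depth becomes 1
  Position 3 '(': depth becomes 2
  Position 4 ')': depth becomes 1
  Position 5 '(': depth becomes 2
  Position 6 ')': depth becomes 1
  Position 7 ')': depth becomes 0
  Position 8 '(': depth becomes 1
  Position 9 '(': depth becomes 2
  Position 10 '(': depth becomes 3
  Position 11 '(': depth becomes 4
  Position 12 '(': depth becomes 5
  Position 13 ')': depth becomes 4
  Position 14 '(': depth becomes 5
  Position 15 '(': depth becomes 6
  Position 16 ')': depth becomes 5
  Position 17 '(': depth becomes 6
  Position 18 ')': depth becomes 5
  Position 19 ')': depth becomes 4
  Position 20 '(': depth becomes 5
  Position 21 ')': depth becomes 4
  Position 22 ')': depth becomes 3
  Position 23 ')': depth becomes 2
  Position 24 ')': depth becomes 1
  Position 25 ')': depth becomes 0
Maximum depth reached: 6

6


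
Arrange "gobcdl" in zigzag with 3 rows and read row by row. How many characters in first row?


Zigzag "gobcdl" into 3 rows:
Placing characters:
  'g' => row 0
  'o' => row 1
  'b' => row 2
  'c' => row 1
  'd' => row 0
  'l' => row 1
Rows:
  Row 0: "gd"
  Row 1: "ocl"
  Row 2: "b"
First row length: 2

2


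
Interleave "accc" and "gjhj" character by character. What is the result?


Interleaving "accc" and "gjhj":
  Position 0: 'a' from first, 'g' from second => "ag"
  Position 1: 'c' from first, 'j' from second => "cj"
  Position 2: 'c' from first, 'h' from second => "ch"
  Position 3: 'c' from first, 'j' from second => "cj"
Result: agcjchcj

agcjchcj


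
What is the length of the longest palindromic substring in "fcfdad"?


Input: "fcfdad"
Checking substrings for palindromes:
  [0:3] "fcf" (len 3) => palindrome
  [3:6] "dad" (len 3) => palindrome
Longest palindromic substring: "fcf" with length 3

3


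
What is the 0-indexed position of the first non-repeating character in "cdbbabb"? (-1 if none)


Input: cdbbabb
Character frequencies:
  'a': 1
  'b': 4
  'c': 1
  'd': 1
Scanning left to right for freq == 1:
  Position 0 ('c'): unique! => answer = 0

0


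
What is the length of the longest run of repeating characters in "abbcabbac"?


Input: "abbcabbac"
Scanning for longest run:
  Position 1 ('b'): new char, reset run to 1
  Position 2 ('b'): continues run of 'b', length=2
  Position 3 ('c'): new char, reset run to 1
  Position 4 ('a'): new char, reset run to 1
  Position 5 ('b'): new char, reset run to 1
  Position 6 ('b'): continues run of 'b', length=2
  Position 7 ('a'): new char, reset run to 1
  Position 8 ('c'): new char, reset run to 1
Longest run: 'b' with length 2

2


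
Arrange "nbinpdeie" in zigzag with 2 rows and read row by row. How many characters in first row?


Zigzag "nbinpdeie" into 2 rows:
Placing characters:
  'n' => row 0
  'b' => row 1
  'i' => row 0
  'n' => row 1
  'p' => row 0
  'd' => row 1
  'e' => row 0
  'i' => row 1
  'e' => row 0
Rows:
  Row 0: "nipee"
  Row 1: "bndi"
First row length: 5

5


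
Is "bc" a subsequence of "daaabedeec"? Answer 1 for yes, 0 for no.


Check if "bc" is a subsequence of "daaabedeec"
Greedy scan:
  Position 0 ('d'): no match needed
  Position 1 ('a'): no match needed
  Position 2 ('a'): no match needed
  Position 3 ('a'): no match needed
  Position 4 ('b'): matches sub[0] = 'b'
  Position 5 ('e'): no match needed
  Position 6 ('d'): no match needed
  Position 7 ('e'): no match needed
  Position 8 ('e'): no match needed
  Position 9 ('c'): matches sub[1] = 'c'
All 2 characters matched => is a subsequence

1
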